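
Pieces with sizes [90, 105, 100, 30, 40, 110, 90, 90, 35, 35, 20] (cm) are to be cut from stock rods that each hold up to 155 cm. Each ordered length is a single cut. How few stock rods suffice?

6

Total = 110 + 105 + 100 + 90 + 90 + 90 + 40 + 35 + 35 + 30 + 20 = 745 cm.
Lower bound: ⌈745/155⌉ = 5 stock rods.
Also, 6 pieces each exceed 155/2 cm, and no two of those can share a stock rod, so at least 6 stock rods are needed.
A packing using 6 stock rods:
  stock rod 1: 110 + 40 = 150
  stock rod 2: 105 + 35 = 140
  stock rod 3: 100 + 35 + 20 = 155
  stock rod 4: 90 + 30 = 120
  stock rod 5: 90 = 90
  stock rod 6: 90 = 90
This matches the lower bound, so 6 is optimal.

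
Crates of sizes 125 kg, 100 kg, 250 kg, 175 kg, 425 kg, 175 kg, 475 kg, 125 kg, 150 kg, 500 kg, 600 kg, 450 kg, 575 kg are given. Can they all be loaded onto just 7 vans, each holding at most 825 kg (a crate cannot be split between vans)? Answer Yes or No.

Yes

A valid assignment using 6 vans:
  van 1: 600 + 175 = 775
  van 2: 575 + 250 = 825
  van 3: 500 + 175 + 150 = 825
  van 4: 475 + 125 + 125 + 100 = 825
  van 5: 450 = 450
  van 6: 425 = 425
That uses only 6 ≤ 7, so 7 vans are enough.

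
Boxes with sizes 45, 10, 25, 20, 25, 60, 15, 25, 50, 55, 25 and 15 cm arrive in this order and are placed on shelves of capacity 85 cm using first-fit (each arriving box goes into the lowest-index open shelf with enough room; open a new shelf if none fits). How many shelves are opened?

5

  45 → shelf 1 (new)  [load 45/85]
  10 → shelf 1  [load 55/85]
  25 → shelf 1  [load 80/85]
  20 → shelf 2 (new)  [load 20/85]
  25 → shelf 2  [load 45/85]
  60 → shelf 3 (new)  [load 60/85]
  15 → shelf 2  [load 60/85]
  25 → shelf 2  [load 85/85]
  50 → shelf 4 (new)  [load 50/85]
  55 → shelf 5 (new)  [load 55/85]
  25 → shelf 3  [load 85/85]
  15 → shelf 4  [load 65/85]
5 shelves opened.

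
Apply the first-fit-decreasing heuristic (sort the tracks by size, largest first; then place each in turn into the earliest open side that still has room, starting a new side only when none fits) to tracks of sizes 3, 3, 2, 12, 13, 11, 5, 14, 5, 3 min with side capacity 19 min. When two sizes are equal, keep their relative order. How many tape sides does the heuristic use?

4

Sorted descending: 14, 13, 12, 11, 5, 5, 3, 3, 3, 2.
  14 → side 1 (new)  [load 14/19]
  13 → side 2 (new)  [load 13/19]
  12 → side 3 (new)  [load 12/19]
  11 → side 4 (new)  [load 11/19]
  5 → side 1  [load 19/19]
  5 → side 2  [load 18/19]
  3 → side 3  [load 15/19]
  3 → side 3  [load 18/19]
  3 → side 4  [load 14/19]
  2 → side 4  [load 16/19]
4 tape sides opened.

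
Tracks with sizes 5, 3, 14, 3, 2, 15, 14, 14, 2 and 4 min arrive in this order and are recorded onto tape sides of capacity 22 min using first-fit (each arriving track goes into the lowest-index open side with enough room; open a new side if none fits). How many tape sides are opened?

4

  5 → side 1 (new)  [load 5/22]
  3 → side 1  [load 8/22]
  14 → side 1  [load 22/22]
  3 → side 2 (new)  [load 3/22]
  2 → side 2  [load 5/22]
  15 → side 2  [load 20/22]
  14 → side 3 (new)  [load 14/22]
  14 → side 4 (new)  [load 14/22]
  2 → side 2  [load 22/22]
  4 → side 3  [load 18/22]
4 tape sides opened.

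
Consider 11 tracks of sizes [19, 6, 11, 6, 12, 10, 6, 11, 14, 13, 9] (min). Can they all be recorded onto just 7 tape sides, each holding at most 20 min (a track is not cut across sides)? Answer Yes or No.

A valid assignment using 7 tape sides:
  side 1: 19 = 19
  side 2: 14 + 6 = 20
  side 3: 13 + 6 = 19
  side 4: 12 + 6 = 18
  side 5: 11 + 9 = 20
  side 6: 11 = 11
  side 7: 10 = 10
Every load is within 20 min, so 7 tape sides suffice.

Yes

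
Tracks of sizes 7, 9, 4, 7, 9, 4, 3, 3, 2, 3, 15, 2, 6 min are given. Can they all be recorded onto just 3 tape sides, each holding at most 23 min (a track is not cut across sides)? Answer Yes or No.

Total = 74 min; ⌈74/23⌉ = 4.
At least 4 tape sides are required, but only 3 are allowed.

No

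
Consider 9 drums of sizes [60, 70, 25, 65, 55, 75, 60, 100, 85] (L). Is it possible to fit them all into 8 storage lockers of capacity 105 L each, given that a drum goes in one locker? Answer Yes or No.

A valid assignment using 8 storage lockers:
  locker 1: 100 = 100
  locker 2: 85 = 85
  locker 3: 75 + 25 = 100
  locker 4: 70 = 70
  locker 5: 65 = 65
  locker 6: 60 = 60
  locker 7: 60 = 60
  locker 8: 55 = 55
Every load is within 105 L, so 8 storage lockers suffice.

Yes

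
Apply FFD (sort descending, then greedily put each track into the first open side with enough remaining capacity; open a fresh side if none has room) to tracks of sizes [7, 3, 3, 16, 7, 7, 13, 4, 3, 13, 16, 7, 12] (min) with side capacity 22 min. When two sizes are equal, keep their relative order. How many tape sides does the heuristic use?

Sorted descending: 16, 16, 13, 13, 12, 7, 7, 7, 7, 4, 3, 3, 3.
  16 → side 1 (new)  [load 16/22]
  16 → side 2 (new)  [load 16/22]
  13 → side 3 (new)  [load 13/22]
  13 → side 4 (new)  [load 13/22]
  12 → side 5 (new)  [load 12/22]
  7 → side 3  [load 20/22]
  7 → side 4  [load 20/22]
  7 → side 5  [load 19/22]
  7 → side 6 (new)  [load 7/22]
  4 → side 1  [load 20/22]
  3 → side 2  [load 19/22]
  3 → side 2  [load 22/22]
  3 → side 5  [load 22/22]
6 tape sides opened.

6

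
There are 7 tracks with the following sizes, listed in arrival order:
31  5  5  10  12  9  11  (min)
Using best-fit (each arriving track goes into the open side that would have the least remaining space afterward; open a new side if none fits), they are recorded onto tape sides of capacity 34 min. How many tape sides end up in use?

  31 → side 1 (new)  [load 31/34]
  5 → side 2 (new)  [load 5/34]
  5 → side 2  [load 10/34]
  10 → side 2  [load 20/34]
  12 → side 2  [load 32/34]
  9 → side 3 (new)  [load 9/34]
  11 → side 3  [load 20/34]
3 tape sides opened.

3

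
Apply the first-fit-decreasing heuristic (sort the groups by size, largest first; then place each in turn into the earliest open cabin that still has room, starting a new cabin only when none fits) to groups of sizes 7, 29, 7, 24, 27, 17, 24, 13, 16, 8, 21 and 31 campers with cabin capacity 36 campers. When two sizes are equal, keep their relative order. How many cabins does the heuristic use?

Sorted descending: 31, 29, 27, 24, 24, 21, 17, 16, 13, 8, 7, 7.
  31 → cabin 1 (new)  [load 31/36]
  29 → cabin 2 (new)  [load 29/36]
  27 → cabin 3 (new)  [load 27/36]
  24 → cabin 4 (new)  [load 24/36]
  24 → cabin 5 (new)  [load 24/36]
  21 → cabin 6 (new)  [load 21/36]
  17 → cabin 7 (new)  [load 17/36]
  16 → cabin 7  [load 33/36]
  13 → cabin 6  [load 34/36]
  8 → cabin 3  [load 35/36]
  7 → cabin 2  [load 36/36]
  7 → cabin 4  [load 31/36]
7 cabins opened.

7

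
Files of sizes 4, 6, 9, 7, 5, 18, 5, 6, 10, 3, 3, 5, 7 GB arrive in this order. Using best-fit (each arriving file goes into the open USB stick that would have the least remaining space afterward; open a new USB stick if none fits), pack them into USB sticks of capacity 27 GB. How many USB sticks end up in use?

  4 → USB stick 1 (new)  [load 4/27]
  6 → USB stick 1  [load 10/27]
  9 → USB stick 1  [load 19/27]
  7 → USB stick 1  [load 26/27]
  5 → USB stick 2 (new)  [load 5/27]
  18 → USB stick 2  [load 23/27]
  5 → USB stick 3 (new)  [load 5/27]
  6 → USB stick 3  [load 11/27]
  10 → USB stick 3  [load 21/27]
  3 → USB stick 2  [load 26/27]
  3 → USB stick 3  [load 24/27]
  5 → USB stick 4 (new)  [load 5/27]
  7 → USB stick 4  [load 12/27]
4 USB sticks opened.

4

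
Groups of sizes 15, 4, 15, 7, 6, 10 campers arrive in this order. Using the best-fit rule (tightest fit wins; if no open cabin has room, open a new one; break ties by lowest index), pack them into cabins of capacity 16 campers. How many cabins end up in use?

4

  15 → cabin 1 (new)  [load 15/16]
  4 → cabin 2 (new)  [load 4/16]
  15 → cabin 3 (new)  [load 15/16]
  7 → cabin 2  [load 11/16]
  6 → cabin 4 (new)  [load 6/16]
  10 → cabin 4  [load 16/16]
4 cabins opened.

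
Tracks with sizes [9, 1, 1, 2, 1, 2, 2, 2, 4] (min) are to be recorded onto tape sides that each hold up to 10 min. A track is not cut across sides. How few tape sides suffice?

3

Total = 9 + 4 + 2 + 2 + 2 + 2 + 1 + 1 + 1 = 24 min.
Lower bound: ⌈24/10⌉ = 3 tape sides.
A packing using 3 tape sides:
  side 1: 9 + 1 = 10
  side 2: 4 + 2 + 2 + 2 = 10
  side 3: 2 + 1 + 1 = 4
This matches the lower bound, so 3 is optimal.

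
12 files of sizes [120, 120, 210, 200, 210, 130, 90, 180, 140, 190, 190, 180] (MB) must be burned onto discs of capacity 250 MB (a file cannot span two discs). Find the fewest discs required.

10

Total = 210 + 210 + 200 + 190 + 190 + 180 + 180 + 140 + 130 + 120 + 120 + 90 = 1960 MB.
Lower bound: ⌈1960/250⌉ = 8 discs.
Also, 9 files each exceed 125 MB, and no two of those can share a disc, so at least 9 discs are needed.
A packing using 10 discs:
  disc 1: 210 = 210
  disc 2: 210 = 210
  disc 3: 200 = 200
  disc 4: 190 = 190
  disc 5: 190 = 190
  disc 6: 180 = 180
  disc 7: 180 = 180
  disc 8: 140 + 90 = 230
  disc 9: 130 + 120 = 250
  disc 10: 120 = 120
No arrangement into 9 discs stays within capacity, so 10 is optimal.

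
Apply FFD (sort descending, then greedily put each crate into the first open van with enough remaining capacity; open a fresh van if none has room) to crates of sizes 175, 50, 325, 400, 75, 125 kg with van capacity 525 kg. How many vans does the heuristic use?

3

Sorted descending: 400, 325, 175, 125, 75, 50.
  400 → van 1 (new)  [load 400/525]
  325 → van 2 (new)  [load 325/525]
  175 → van 2  [load 500/525]
  125 → van 1  [load 525/525]
  75 → van 3 (new)  [load 75/525]
  50 → van 3  [load 125/525]
3 vans opened.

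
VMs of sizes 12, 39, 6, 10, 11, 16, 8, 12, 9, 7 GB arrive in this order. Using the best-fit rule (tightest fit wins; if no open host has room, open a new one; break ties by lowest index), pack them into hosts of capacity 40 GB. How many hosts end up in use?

  12 → host 1 (new)  [load 12/40]
  39 → host 2 (new)  [load 39/40]
  6 → host 1  [load 18/40]
  10 → host 1  [load 28/40]
  11 → host 1  [load 39/40]
  16 → host 3 (new)  [load 16/40]
  8 → host 3  [load 24/40]
  12 → host 3  [load 36/40]
  9 → host 4 (new)  [load 9/40]
  7 → host 4  [load 16/40]
4 hosts opened.

4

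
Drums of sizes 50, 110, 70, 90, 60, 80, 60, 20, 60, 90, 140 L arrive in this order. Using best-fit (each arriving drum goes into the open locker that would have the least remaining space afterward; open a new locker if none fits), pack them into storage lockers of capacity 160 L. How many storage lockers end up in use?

  50 → locker 1 (new)  [load 50/160]
  110 → locker 1  [load 160/160]
  70 → locker 2 (new)  [load 70/160]
  90 → locker 2  [load 160/160]
  60 → locker 3 (new)  [load 60/160]
  80 → locker 3  [load 140/160]
  60 → locker 4 (new)  [load 60/160]
  20 → locker 3  [load 160/160]
  60 → locker 4  [load 120/160]
  90 → locker 5 (new)  [load 90/160]
  140 → locker 6 (new)  [load 140/160]
6 storage lockers opened.

6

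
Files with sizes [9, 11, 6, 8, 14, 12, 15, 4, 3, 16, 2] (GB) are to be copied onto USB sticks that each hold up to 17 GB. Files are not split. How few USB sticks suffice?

6

Total = 16 + 15 + 14 + 12 + 11 + 9 + 8 + 6 + 4 + 3 + 2 = 100 GB.
Lower bound: ⌈100/17⌉ = 6 USB sticks.
A packing using 6 USB sticks:
  USB stick 1: 16 = 16
  USB stick 2: 15 + 2 = 17
  USB stick 3: 14 + 3 = 17
  USB stick 4: 12 + 4 = 16
  USB stick 5: 11 + 6 = 17
  USB stick 6: 9 + 8 = 17
This matches the lower bound, so 6 is optimal.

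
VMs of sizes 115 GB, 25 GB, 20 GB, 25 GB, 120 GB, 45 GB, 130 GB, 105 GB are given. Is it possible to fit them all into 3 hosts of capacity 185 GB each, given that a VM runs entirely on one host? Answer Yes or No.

Total = 585 GB; ⌈585/185⌉ = 4.
At least 4 hosts are required, but only 3 are allowed.

No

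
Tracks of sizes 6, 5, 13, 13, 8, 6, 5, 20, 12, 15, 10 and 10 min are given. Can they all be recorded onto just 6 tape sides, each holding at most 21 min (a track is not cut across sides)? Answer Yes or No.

No

Total = 123 min; ⌈123/21⌉ = 6.
The bound of 6 does not rule out 6, but exhaustive search shows no assignment into 6 tape sides of capacity 21 min exists — the minimum is 7.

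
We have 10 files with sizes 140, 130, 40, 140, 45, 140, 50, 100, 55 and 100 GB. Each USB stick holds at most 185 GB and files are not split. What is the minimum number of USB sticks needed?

Total = 140 + 140 + 140 + 130 + 100 + 100 + 55 + 50 + 45 + 40 = 940 GB.
Lower bound: ⌈940/185⌉ = 6 USB sticks.
A packing using 6 USB sticks:
  USB stick 1: 140 + 45 = 185
  USB stick 2: 140 + 40 = 180
  USB stick 3: 140 = 140
  USB stick 4: 130 + 55 = 185
  USB stick 5: 100 + 50 = 150
  USB stick 6: 100 = 100
This matches the lower bound, so 6 is optimal.

6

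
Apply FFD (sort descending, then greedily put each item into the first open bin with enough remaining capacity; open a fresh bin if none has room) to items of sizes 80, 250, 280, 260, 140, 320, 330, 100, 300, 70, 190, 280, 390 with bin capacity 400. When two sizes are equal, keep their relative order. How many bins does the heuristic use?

9

Sorted descending: 390, 330, 320, 300, 280, 280, 260, 250, 190, 140, 100, 80, 70.
  390 → bin 1 (new)  [load 390/400]
  330 → bin 2 (new)  [load 330/400]
  320 → bin 3 (new)  [load 320/400]
  300 → bin 4 (new)  [load 300/400]
  280 → bin 5 (new)  [load 280/400]
  280 → bin 6 (new)  [load 280/400]
  260 → bin 7 (new)  [load 260/400]
  250 → bin 8 (new)  [load 250/400]
  190 → bin 9 (new)  [load 190/400]
  140 → bin 7  [load 400/400]
  100 → bin 4  [load 400/400]
  80 → bin 3  [load 400/400]
  70 → bin 2  [load 400/400]
9 bins opened.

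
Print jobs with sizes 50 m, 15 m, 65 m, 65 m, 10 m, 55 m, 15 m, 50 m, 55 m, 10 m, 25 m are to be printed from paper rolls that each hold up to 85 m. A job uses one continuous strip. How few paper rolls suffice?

Total = 65 + 65 + 55 + 55 + 50 + 50 + 25 + 15 + 15 + 10 + 10 = 415 m.
Lower bound: ⌈415/85⌉ = 5 paper rolls.
Also, 6 print jobs each exceed 85/2 m, and no two of those can share a roll, so at least 6 paper rolls are needed.
A packing using 6 paper rolls:
  roll 1: 65 + 15 = 80
  roll 2: 65 + 15 = 80
  roll 3: 55 + 25 = 80
  roll 4: 55 + 10 + 10 = 75
  roll 5: 50 = 50
  roll 6: 50 = 50
This matches the lower bound, so 6 is optimal.

6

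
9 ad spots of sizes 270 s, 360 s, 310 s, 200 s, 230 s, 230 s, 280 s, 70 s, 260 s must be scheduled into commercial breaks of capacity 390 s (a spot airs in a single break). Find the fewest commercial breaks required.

Total = 360 + 310 + 280 + 270 + 260 + 230 + 230 + 200 + 70 = 2210 s.
Lower bound: ⌈2210/390⌉ = 6 commercial breaks.
Also, 8 ad spots each exceed 195 s, and no two of those can share a break, so at least 8 commercial breaks are needed.
A packing using 8 commercial breaks:
  break 1: 360 = 360
  break 2: 310 + 70 = 380
  break 3: 280 = 280
  break 4: 270 = 270
  break 5: 260 = 260
  break 6: 230 = 230
  break 7: 230 = 230
  break 8: 200 = 200
This matches the lower bound, so 8 is optimal.

8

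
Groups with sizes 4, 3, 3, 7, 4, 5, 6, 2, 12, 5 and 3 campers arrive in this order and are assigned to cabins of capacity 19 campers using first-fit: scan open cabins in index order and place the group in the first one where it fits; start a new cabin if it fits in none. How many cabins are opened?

  4 → cabin 1 (new)  [load 4/19]
  3 → cabin 1  [load 7/19]
  3 → cabin 1  [load 10/19]
  7 → cabin 1  [load 17/19]
  4 → cabin 2 (new)  [load 4/19]
  5 → cabin 2  [load 9/19]
  6 → cabin 2  [load 15/19]
  2 → cabin 1  [load 19/19]
  12 → cabin 3 (new)  [load 12/19]
  5 → cabin 3  [load 17/19]
  3 → cabin 2  [load 18/19]
3 cabins opened.

3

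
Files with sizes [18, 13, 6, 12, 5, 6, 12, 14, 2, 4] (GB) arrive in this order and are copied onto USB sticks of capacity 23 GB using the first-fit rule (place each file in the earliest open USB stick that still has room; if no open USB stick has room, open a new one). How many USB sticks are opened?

  18 → USB stick 1 (new)  [load 18/23]
  13 → USB stick 2 (new)  [load 13/23]
  6 → USB stick 2  [load 19/23]
  12 → USB stick 3 (new)  [load 12/23]
  5 → USB stick 1  [load 23/23]
  6 → USB stick 3  [load 18/23]
  12 → USB stick 4 (new)  [load 12/23]
  14 → USB stick 5 (new)  [load 14/23]
  2 → USB stick 2  [load 21/23]
  4 → USB stick 3  [load 22/23]
5 USB sticks opened.

5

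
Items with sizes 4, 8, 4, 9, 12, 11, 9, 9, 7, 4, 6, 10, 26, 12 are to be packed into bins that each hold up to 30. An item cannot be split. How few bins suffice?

5

Total = 26 + 12 + 12 + 11 + 10 + 9 + 9 + 9 + 8 + 7 + 6 + 4 + 4 + 4 = 131.
Lower bound: ⌈131/30⌉ = 5 bins.
A packing using 5 bins:
  bin 1: 26 + 4 = 30
  bin 2: 12 + 12 + 6 = 30
  bin 3: 11 + 10 + 9 = 30
  bin 4: 9 + 9 + 8 + 4 = 30
  bin 5: 7 + 4 = 11
This matches the lower bound, so 5 is optimal.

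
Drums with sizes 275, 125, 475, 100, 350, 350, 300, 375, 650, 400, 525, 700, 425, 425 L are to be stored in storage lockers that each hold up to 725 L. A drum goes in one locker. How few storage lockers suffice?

9

Total = 700 + 650 + 525 + 475 + 425 + 425 + 400 + 375 + 350 + 350 + 300 + 275 + 125 + 100 = 5475 L.
Lower bound: ⌈5475/725⌉ = 8 storage lockers.
A packing using 9 storage lockers:
  locker 1: 700 = 700
  locker 2: 650 = 650
  locker 3: 525 + 125 = 650
  locker 4: 475 + 100 = 575
  locker 5: 425 + 300 = 725
  locker 6: 425 + 275 = 700
  locker 7: 400 = 400
  locker 8: 375 + 350 = 725
  locker 9: 350 = 350
No arrangement into 8 storage lockers stays within capacity, so 9 is optimal.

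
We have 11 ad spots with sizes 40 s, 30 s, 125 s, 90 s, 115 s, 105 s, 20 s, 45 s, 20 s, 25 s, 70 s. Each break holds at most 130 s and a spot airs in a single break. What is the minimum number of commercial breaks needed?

6

Total = 125 + 115 + 105 + 90 + 70 + 45 + 40 + 30 + 25 + 20 + 20 = 685 s.
Lower bound: ⌈685/130⌉ = 6 commercial breaks.
A packing using 6 commercial breaks:
  break 1: 125 = 125
  break 2: 115 = 115
  break 3: 105 + 25 = 130
  break 4: 90 + 40 = 130
  break 5: 70 + 45 = 115
  break 6: 30 + 20 + 20 = 70
This matches the lower bound, so 6 is optimal.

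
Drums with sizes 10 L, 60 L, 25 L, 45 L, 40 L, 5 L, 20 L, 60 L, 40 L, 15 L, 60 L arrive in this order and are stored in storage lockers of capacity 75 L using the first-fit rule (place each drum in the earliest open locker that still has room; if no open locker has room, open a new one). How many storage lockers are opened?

  10 → locker 1 (new)  [load 10/75]
  60 → locker 1  [load 70/75]
  25 → locker 2 (new)  [load 25/75]
  45 → locker 2  [load 70/75]
  40 → locker 3 (new)  [load 40/75]
  5 → locker 1  [load 75/75]
  20 → locker 3  [load 60/75]
  60 → locker 4 (new)  [load 60/75]
  40 → locker 5 (new)  [load 40/75]
  15 → locker 3  [load 75/75]
  60 → locker 6 (new)  [load 60/75]
6 storage lockers opened.

6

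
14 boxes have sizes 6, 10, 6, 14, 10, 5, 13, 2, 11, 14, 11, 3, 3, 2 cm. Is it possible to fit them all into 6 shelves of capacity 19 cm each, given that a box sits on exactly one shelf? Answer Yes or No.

Total = 110 cm; ⌈110/19⌉ = 6.
7 boxes each exceed half the capacity and cannot share a shelf, forcing at least 7 shelves.
At least 7 shelves are required, but only 6 are allowed.

No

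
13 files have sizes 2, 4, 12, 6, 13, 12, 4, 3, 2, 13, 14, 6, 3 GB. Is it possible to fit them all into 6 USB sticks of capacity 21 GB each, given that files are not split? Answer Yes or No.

Yes

A valid assignment using 5 USB sticks:
  USB stick 1: 14 + 6 = 20
  USB stick 2: 13 + 6 + 2 = 21
  USB stick 3: 13 + 4 + 4 = 21
  USB stick 4: 12 + 3 + 3 + 2 = 20
  USB stick 5: 12 = 12
That uses only 5 ≤ 6, so 6 USB sticks are enough.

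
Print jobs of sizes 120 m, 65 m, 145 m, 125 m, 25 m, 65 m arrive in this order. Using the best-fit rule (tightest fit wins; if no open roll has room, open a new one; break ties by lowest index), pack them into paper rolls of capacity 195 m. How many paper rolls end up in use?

3

  120 → roll 1 (new)  [load 120/195]
  65 → roll 1  [load 185/195]
  145 → roll 2 (new)  [load 145/195]
  125 → roll 3 (new)  [load 125/195]
  25 → roll 2  [load 170/195]
  65 → roll 3  [load 190/195]
3 paper rolls opened.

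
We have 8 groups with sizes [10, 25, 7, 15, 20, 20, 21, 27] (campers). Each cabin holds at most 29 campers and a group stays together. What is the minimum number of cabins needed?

6

Total = 27 + 25 + 21 + 20 + 20 + 15 + 10 + 7 = 145 campers.
Lower bound: ⌈145/29⌉ = 5 cabins.
Also, 6 groups each exceed 29/2 campers, and no two of those can share a cabin, so at least 6 cabins are needed.
A packing using 6 cabins:
  cabin 1: 27 = 27
  cabin 2: 25 = 25
  cabin 3: 21 + 7 = 28
  cabin 4: 20 = 20
  cabin 5: 20 = 20
  cabin 6: 15 + 10 = 25
This matches the lower bound, so 6 is optimal.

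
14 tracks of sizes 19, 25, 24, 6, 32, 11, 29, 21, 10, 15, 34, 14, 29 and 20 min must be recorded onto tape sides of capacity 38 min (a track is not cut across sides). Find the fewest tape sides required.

9

Total = 34 + 32 + 29 + 29 + 25 + 24 + 21 + 20 + 19 + 15 + 14 + 11 + 10 + 6 = 289 min.
Lower bound: ⌈289/38⌉ = 8 tape sides.
A packing using 9 tape sides:
  side 1: 34 = 34
  side 2: 32 + 6 = 38
  side 3: 29 = 29
  side 4: 29 = 29
  side 5: 25 + 11 = 36
  side 6: 24 + 14 = 38
  side 7: 21 + 15 = 36
  side 8: 20 + 10 = 30
  side 9: 19 = 19
No arrangement into 8 tape sides stays within capacity, so 9 is optimal.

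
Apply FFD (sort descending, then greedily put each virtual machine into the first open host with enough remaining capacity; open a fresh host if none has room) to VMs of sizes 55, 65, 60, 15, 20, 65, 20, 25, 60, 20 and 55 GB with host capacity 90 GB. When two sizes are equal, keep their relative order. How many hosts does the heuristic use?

6

Sorted descending: 65, 65, 60, 60, 55, 55, 25, 20, 20, 20, 15.
  65 → host 1 (new)  [load 65/90]
  65 → host 2 (new)  [load 65/90]
  60 → host 3 (new)  [load 60/90]
  60 → host 4 (new)  [load 60/90]
  55 → host 5 (new)  [load 55/90]
  55 → host 6 (new)  [load 55/90]
  25 → host 1  [load 90/90]
  20 → host 2  [load 85/90]
  20 → host 3  [load 80/90]
  20 → host 4  [load 80/90]
  15 → host 5  [load 70/90]
6 hosts opened.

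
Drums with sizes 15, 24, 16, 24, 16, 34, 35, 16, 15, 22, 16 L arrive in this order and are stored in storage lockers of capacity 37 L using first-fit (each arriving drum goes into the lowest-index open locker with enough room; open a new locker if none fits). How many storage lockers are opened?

8

  15 → locker 1 (new)  [load 15/37]
  24 → locker 2 (new)  [load 24/37]
  16 → locker 1  [load 31/37]
  24 → locker 3 (new)  [load 24/37]
  16 → locker 4 (new)  [load 16/37]
  34 → locker 5 (new)  [load 34/37]
  35 → locker 6 (new)  [load 35/37]
  16 → locker 4  [load 32/37]
  15 → locker 7 (new)  [load 15/37]
  22 → locker 7  [load 37/37]
  16 → locker 8 (new)  [load 16/37]
8 storage lockers opened.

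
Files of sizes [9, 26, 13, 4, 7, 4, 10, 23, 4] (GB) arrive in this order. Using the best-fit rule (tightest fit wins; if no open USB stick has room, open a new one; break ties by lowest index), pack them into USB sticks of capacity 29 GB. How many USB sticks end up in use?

  9 → USB stick 1 (new)  [load 9/29]
  26 → USB stick 2 (new)  [load 26/29]
  13 → USB stick 1  [load 22/29]
  4 → USB stick 1  [load 26/29]
  7 → USB stick 3 (new)  [load 7/29]
  4 → USB stick 3  [load 11/29]
  10 → USB stick 3  [load 21/29]
  23 → USB stick 4 (new)  [load 23/29]
  4 → USB stick 4  [load 27/29]
4 USB sticks opened.

4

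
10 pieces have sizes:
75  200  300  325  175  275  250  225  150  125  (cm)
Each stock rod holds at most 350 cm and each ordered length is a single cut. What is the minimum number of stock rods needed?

Total = 325 + 300 + 275 + 250 + 225 + 200 + 175 + 150 + 125 + 75 = 2100 cm.
Lower bound: ⌈2100/350⌉ = 6 stock rods.
A packing using 7 stock rods:
  stock rod 1: 325 = 325
  stock rod 2: 300 = 300
  stock rod 3: 275 + 75 = 350
  stock rod 4: 250 = 250
  stock rod 5: 225 + 125 = 350
  stock rod 6: 200 + 150 = 350
  stock rod 7: 175 = 175
No arrangement into 6 stock rods stays within capacity, so 7 is optimal.

7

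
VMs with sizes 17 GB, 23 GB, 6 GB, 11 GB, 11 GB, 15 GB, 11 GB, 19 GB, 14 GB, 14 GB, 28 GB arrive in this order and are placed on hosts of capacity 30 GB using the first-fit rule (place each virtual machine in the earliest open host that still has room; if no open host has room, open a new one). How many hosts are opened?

7

  17 → host 1 (new)  [load 17/30]
  23 → host 2 (new)  [load 23/30]
  6 → host 1  [load 23/30]
  11 → host 3 (new)  [load 11/30]
  11 → host 3  [load 22/30]
  15 → host 4 (new)  [load 15/30]
  11 → host 4  [load 26/30]
  19 → host 5 (new)  [load 19/30]
  14 → host 6 (new)  [load 14/30]
  14 → host 6  [load 28/30]
  28 → host 7 (new)  [load 28/30]
7 hosts opened.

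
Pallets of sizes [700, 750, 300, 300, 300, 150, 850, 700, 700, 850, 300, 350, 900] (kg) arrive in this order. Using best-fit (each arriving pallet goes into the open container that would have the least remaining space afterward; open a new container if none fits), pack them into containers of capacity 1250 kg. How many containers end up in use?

7

  700 → container 1 (new)  [load 700/1250]
  750 → container 2 (new)  [load 750/1250]
  300 → container 2  [load 1050/1250]
  300 → container 1  [load 1000/1250]
  300 → container 3 (new)  [load 300/1250]
  150 → container 2  [load 1200/1250]
  850 → container 3  [load 1150/1250]
  700 → container 4 (new)  [load 700/1250]
  700 → container 5 (new)  [load 700/1250]
  850 → container 6 (new)  [load 850/1250]
  300 → container 6  [load 1150/1250]
  350 → container 4  [load 1050/1250]
  900 → container 7 (new)  [load 900/1250]
7 containers opened.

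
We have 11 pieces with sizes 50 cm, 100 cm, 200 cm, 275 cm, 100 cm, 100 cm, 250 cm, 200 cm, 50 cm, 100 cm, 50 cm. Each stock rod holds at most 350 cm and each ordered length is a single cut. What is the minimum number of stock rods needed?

Total = 275 + 250 + 200 + 200 + 100 + 100 + 100 + 100 + 50 + 50 + 50 = 1475 cm.
Lower bound: ⌈1475/350⌉ = 5 stock rods.
A packing using 5 stock rods:
  stock rod 1: 275 + 50 = 325
  stock rod 2: 250 + 100 = 350
  stock rod 3: 200 + 100 + 50 = 350
  stock rod 4: 200 + 100 + 50 = 350
  stock rod 5: 100 = 100
This matches the lower bound, so 5 is optimal.

5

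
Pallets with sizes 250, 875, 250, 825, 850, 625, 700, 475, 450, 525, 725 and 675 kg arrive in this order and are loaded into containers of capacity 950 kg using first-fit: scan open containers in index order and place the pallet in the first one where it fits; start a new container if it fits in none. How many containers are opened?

10

  250 → container 1 (new)  [load 250/950]
  875 → container 2 (new)  [load 875/950]
  250 → container 1  [load 500/950]
  825 → container 3 (new)  [load 825/950]
  850 → container 4 (new)  [load 850/950]
  625 → container 5 (new)  [load 625/950]
  700 → container 6 (new)  [load 700/950]
  475 → container 7 (new)  [load 475/950]
  450 → container 1  [load 950/950]
  525 → container 8 (new)  [load 525/950]
  725 → container 9 (new)  [load 725/950]
  675 → container 10 (new)  [load 675/950]
10 containers opened.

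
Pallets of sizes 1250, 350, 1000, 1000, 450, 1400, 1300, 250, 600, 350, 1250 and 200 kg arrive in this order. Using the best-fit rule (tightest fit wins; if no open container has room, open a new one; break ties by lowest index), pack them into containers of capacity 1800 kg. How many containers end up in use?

6

  1250 → container 1 (new)  [load 1250/1800]
  350 → container 1  [load 1600/1800]
  1000 → container 2 (new)  [load 1000/1800]
  1000 → container 3 (new)  [load 1000/1800]
  450 → container 2  [load 1450/1800]
  1400 → container 4 (new)  [load 1400/1800]
  1300 → container 5 (new)  [load 1300/1800]
  250 → container 2  [load 1700/1800]
  600 → container 3  [load 1600/1800]
  350 → container 4  [load 1750/1800]
  1250 → container 6 (new)  [load 1250/1800]
  200 → container 1  [load 1800/1800]
6 containers opened.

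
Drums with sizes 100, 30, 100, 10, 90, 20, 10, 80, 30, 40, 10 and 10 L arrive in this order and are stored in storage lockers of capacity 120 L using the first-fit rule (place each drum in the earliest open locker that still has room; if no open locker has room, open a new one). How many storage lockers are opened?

  100 → locker 1 (new)  [load 100/120]
  30 → locker 2 (new)  [load 30/120]
  100 → locker 3 (new)  [load 100/120]
  10 → locker 1  [load 110/120]
  90 → locker 2  [load 120/120]
  20 → locker 3  [load 120/120]
  10 → locker 1  [load 120/120]
  80 → locker 4 (new)  [load 80/120]
  30 → locker 4  [load 110/120]
  40 → locker 5 (new)  [load 40/120]
  10 → locker 4  [load 120/120]
  10 → locker 5  [load 50/120]
5 storage lockers opened.

5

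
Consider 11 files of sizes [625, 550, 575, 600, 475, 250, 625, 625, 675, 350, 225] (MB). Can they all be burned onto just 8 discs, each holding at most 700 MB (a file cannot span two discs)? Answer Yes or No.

No

Total = 5575 MB; ⌈5575/700⌉ = 8.
The bound of 8 does not rule out 8, but exhaustive search shows no assignment into 8 discs of capacity 700 MB exists — the minimum is 9.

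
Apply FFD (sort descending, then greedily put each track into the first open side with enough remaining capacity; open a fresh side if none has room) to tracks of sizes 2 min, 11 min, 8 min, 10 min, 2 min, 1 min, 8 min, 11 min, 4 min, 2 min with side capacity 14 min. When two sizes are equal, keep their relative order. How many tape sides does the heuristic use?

Sorted descending: 11, 11, 10, 8, 8, 4, 2, 2, 2, 1.
  11 → side 1 (new)  [load 11/14]
  11 → side 2 (new)  [load 11/14]
  10 → side 3 (new)  [load 10/14]
  8 → side 4 (new)  [load 8/14]
  8 → side 5 (new)  [load 8/14]
  4 → side 3  [load 14/14]
  2 → side 1  [load 13/14]
  2 → side 2  [load 13/14]
  2 → side 4  [load 10/14]
  1 → side 1  [load 14/14]
5 tape sides opened.

5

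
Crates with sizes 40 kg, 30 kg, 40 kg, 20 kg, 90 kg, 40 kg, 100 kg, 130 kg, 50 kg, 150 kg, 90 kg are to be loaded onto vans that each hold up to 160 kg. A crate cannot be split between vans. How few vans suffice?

Total = 150 + 130 + 100 + 90 + 90 + 50 + 40 + 40 + 40 + 30 + 20 = 780 kg.
Lower bound: ⌈780/160⌉ = 5 vans.
A packing using 6 vans:
  van 1: 150 = 150
  van 2: 130 + 30 = 160
  van 3: 100 + 50 = 150
  van 4: 90 + 40 + 20 = 150
  van 5: 90 + 40 = 130
  van 6: 40 = 40
No arrangement into 5 vans stays within capacity, so 6 is optimal.

6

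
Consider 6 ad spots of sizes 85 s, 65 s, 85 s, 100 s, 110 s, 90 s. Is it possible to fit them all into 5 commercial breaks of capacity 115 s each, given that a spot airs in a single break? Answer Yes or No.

No

Total = 535 s; ⌈535/115⌉ = 5.
6 ad spots each exceed half the capacity and cannot share a break, forcing at least 6 commercial breaks.
At least 6 commercial breaks are required, but only 5 are allowed.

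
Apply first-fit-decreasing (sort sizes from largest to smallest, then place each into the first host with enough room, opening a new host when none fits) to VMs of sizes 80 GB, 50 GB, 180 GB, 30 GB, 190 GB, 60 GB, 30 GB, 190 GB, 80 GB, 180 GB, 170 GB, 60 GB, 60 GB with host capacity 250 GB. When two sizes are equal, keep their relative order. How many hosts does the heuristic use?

Sorted descending: 190, 190, 180, 180, 170, 80, 80, 60, 60, 60, 50, 30, 30.
  190 → host 1 (new)  [load 190/250]
  190 → host 2 (new)  [load 190/250]
  180 → host 3 (new)  [load 180/250]
  180 → host 4 (new)  [load 180/250]
  170 → host 5 (new)  [load 170/250]
  80 → host 5  [load 250/250]
  80 → host 6 (new)  [load 80/250]
  60 → host 1  [load 250/250]
  60 → host 2  [load 250/250]
  60 → host 3  [load 240/250]
  50 → host 4  [load 230/250]
  30 → host 6  [load 110/250]
  30 → host 6  [load 140/250]
6 hosts opened.

6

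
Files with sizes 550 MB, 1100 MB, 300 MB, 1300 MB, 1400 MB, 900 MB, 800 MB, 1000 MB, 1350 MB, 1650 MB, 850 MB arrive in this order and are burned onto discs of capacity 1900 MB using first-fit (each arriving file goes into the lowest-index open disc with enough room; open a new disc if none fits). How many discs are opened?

7

  550 → disc 1 (new)  [load 550/1900]
  1100 → disc 1  [load 1650/1900]
  300 → disc 2 (new)  [load 300/1900]
  1300 → disc 2  [load 1600/1900]
  1400 → disc 3 (new)  [load 1400/1900]
  900 → disc 4 (new)  [load 900/1900]
  800 → disc 4  [load 1700/1900]
  1000 → disc 5 (new)  [load 1000/1900]
  1350 → disc 6 (new)  [load 1350/1900]
  1650 → disc 7 (new)  [load 1650/1900]
  850 → disc 5  [load 1850/1900]
7 discs opened.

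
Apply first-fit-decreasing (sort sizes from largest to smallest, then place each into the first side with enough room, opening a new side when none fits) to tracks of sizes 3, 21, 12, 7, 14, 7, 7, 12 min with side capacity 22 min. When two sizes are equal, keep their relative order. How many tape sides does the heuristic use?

Sorted descending: 21, 14, 12, 12, 7, 7, 7, 3.
  21 → side 1 (new)  [load 21/22]
  14 → side 2 (new)  [load 14/22]
  12 → side 3 (new)  [load 12/22]
  12 → side 4 (new)  [load 12/22]
  7 → side 2  [load 21/22]
  7 → side 3  [load 19/22]
  7 → side 4  [load 19/22]
  3 → side 3  [load 22/22]
4 tape sides opened.

4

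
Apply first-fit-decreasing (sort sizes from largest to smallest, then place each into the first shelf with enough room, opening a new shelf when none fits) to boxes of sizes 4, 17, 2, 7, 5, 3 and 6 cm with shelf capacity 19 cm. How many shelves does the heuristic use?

Sorted descending: 17, 7, 6, 5, 4, 3, 2.
  17 → shelf 1 (new)  [load 17/19]
  7 → shelf 2 (new)  [load 7/19]
  6 → shelf 2  [load 13/19]
  5 → shelf 2  [load 18/19]
  4 → shelf 3 (new)  [load 4/19]
  3 → shelf 3  [load 7/19]
  2 → shelf 1  [load 19/19]
3 shelves opened.

3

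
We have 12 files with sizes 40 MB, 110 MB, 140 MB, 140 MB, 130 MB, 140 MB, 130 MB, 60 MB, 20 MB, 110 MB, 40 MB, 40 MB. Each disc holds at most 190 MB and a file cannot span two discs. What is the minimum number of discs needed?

Total = 140 + 140 + 140 + 130 + 130 + 110 + 110 + 60 + 40 + 40 + 40 + 20 = 1100 MB.
Lower bound: ⌈1100/190⌉ = 6 discs.
Also, 7 files each exceed 95 MB, and no two of those can share a disc, so at least 7 discs are needed.
A packing using 7 discs:
  disc 1: 140 + 40 = 180
  disc 2: 140 + 40 = 180
  disc 3: 140 + 40 = 180
  disc 4: 130 + 60 = 190
  disc 5: 130 + 20 = 150
  disc 6: 110 = 110
  disc 7: 110 = 110
This matches the lower bound, so 7 is optimal.

7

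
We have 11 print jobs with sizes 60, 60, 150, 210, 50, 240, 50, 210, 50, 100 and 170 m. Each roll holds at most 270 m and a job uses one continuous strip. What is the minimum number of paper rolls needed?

Total = 240 + 210 + 210 + 170 + 150 + 100 + 60 + 60 + 50 + 50 + 50 = 1350 m.
Lower bound: ⌈1350/270⌉ = 5 paper rolls.
A packing using 6 paper rolls:
  roll 1: 240 = 240
  roll 2: 210 + 60 = 270
  roll 3: 210 + 60 = 270
  roll 4: 170 + 100 = 270
  roll 5: 150 + 50 + 50 = 250
  roll 6: 50 = 50
No arrangement into 5 paper rolls stays within capacity, so 6 is optimal.

6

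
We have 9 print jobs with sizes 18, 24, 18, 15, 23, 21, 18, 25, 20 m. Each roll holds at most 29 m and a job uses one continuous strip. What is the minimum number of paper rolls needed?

9

Total = 25 + 24 + 23 + 21 + 20 + 18 + 18 + 18 + 15 = 182 m.
Lower bound: ⌈182/29⌉ = 7 paper rolls.
Also, 9 print jobs each exceed 29/2 m, and no two of those can share a roll, so at least 9 paper rolls are needed.
A packing using 9 paper rolls:
  roll 1: 25 = 25
  roll 2: 24 = 24
  roll 3: 23 = 23
  roll 4: 21 = 21
  roll 5: 20 = 20
  roll 6: 18 = 18
  roll 7: 18 = 18
  roll 8: 18 = 18
  roll 9: 15 = 15
This matches the lower bound, so 9 is optimal.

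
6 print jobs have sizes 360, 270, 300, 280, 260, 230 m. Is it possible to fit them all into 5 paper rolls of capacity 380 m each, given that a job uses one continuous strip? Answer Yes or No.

Total = 1700 m; ⌈1700/380⌉ = 5.
6 print jobs each exceed half the capacity and cannot share a roll, forcing at least 6 paper rolls.
At least 6 paper rolls are required, but only 5 are allowed.

No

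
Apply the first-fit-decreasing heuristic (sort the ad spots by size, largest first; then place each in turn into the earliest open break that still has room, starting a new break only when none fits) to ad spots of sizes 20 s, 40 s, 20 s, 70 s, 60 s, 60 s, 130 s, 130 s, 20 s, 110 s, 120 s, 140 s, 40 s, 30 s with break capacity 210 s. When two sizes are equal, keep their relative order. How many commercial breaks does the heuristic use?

Sorted descending: 140, 130, 130, 120, 110, 70, 60, 60, 40, 40, 30, 20, 20, 20.
  140 → break 1 (new)  [load 140/210]
  130 → break 2 (new)  [load 130/210]
  130 → break 3 (new)  [load 130/210]
  120 → break 4 (new)  [load 120/210]
  110 → break 5 (new)  [load 110/210]
  70 → break 1  [load 210/210]
  60 → break 2  [load 190/210]
  60 → break 3  [load 190/210]
  40 → break 4  [load 160/210]
  40 → break 4  [load 200/210]
  30 → break 5  [load 140/210]
  20 → break 2  [load 210/210]
  20 → break 3  [load 210/210]
  20 → break 5  [load 160/210]
5 commercial breaks opened.

5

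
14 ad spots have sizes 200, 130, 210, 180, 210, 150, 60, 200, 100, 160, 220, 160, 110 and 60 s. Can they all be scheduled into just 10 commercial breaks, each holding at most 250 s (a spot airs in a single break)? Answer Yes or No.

Yes

A valid assignment using 10 commercial breaks:
  break 1: 220 = 220
  break 2: 210 = 210
  break 3: 210 = 210
  break 4: 200 = 200
  break 5: 200 = 200
  break 6: 180 + 60 = 240
  break 7: 160 + 60 = 220
  break 8: 160 = 160
  break 9: 150 + 100 = 250
  break 10: 130 + 110 = 240
Every load is within 250 s, so 10 commercial breaks suffice.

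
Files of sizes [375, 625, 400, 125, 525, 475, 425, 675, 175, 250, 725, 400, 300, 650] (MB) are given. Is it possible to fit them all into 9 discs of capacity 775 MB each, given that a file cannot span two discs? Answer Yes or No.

Yes

A valid assignment using 9 discs:
  disc 1: 725 = 725
  disc 2: 675 = 675
  disc 3: 650 + 125 = 775
  disc 4: 625 = 625
  disc 5: 525 + 250 = 775
  disc 6: 475 + 300 = 775
  disc 7: 425 + 175 = 600
  disc 8: 400 + 375 = 775
  disc 9: 400 = 400
Every load is within 775 MB, so 9 discs suffice.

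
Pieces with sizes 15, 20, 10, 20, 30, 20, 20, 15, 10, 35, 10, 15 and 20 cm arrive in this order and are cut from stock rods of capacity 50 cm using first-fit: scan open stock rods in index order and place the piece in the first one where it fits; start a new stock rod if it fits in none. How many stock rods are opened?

5

  15 → stock rod 1 (new)  [load 15/50]
  20 → stock rod 1  [load 35/50]
  10 → stock rod 1  [load 45/50]
  20 → stock rod 2 (new)  [load 20/50]
  30 → stock rod 2  [load 50/50]
  20 → stock rod 3 (new)  [load 20/50]
  20 → stock rod 3  [load 40/50]
  15 → stock rod 4 (new)  [load 15/50]
  10 → stock rod 3  [load 50/50]
  35 → stock rod 4  [load 50/50]
  10 → stock rod 5 (new)  [load 10/50]
  15 → stock rod 5  [load 25/50]
  20 → stock rod 5  [load 45/50]
5 stock rods opened.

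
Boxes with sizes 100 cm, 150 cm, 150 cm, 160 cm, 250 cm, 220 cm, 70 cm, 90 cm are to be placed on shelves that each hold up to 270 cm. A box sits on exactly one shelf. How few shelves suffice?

5

Total = 250 + 220 + 160 + 150 + 150 + 100 + 90 + 70 = 1190 cm.
Lower bound: ⌈1190/270⌉ = 5 shelves.
A packing using 5 shelves:
  shelf 1: 250 = 250
  shelf 2: 220 = 220
  shelf 3: 160 + 100 = 260
  shelf 4: 150 + 90 = 240
  shelf 5: 150 + 70 = 220
This matches the lower bound, so 5 is optimal.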